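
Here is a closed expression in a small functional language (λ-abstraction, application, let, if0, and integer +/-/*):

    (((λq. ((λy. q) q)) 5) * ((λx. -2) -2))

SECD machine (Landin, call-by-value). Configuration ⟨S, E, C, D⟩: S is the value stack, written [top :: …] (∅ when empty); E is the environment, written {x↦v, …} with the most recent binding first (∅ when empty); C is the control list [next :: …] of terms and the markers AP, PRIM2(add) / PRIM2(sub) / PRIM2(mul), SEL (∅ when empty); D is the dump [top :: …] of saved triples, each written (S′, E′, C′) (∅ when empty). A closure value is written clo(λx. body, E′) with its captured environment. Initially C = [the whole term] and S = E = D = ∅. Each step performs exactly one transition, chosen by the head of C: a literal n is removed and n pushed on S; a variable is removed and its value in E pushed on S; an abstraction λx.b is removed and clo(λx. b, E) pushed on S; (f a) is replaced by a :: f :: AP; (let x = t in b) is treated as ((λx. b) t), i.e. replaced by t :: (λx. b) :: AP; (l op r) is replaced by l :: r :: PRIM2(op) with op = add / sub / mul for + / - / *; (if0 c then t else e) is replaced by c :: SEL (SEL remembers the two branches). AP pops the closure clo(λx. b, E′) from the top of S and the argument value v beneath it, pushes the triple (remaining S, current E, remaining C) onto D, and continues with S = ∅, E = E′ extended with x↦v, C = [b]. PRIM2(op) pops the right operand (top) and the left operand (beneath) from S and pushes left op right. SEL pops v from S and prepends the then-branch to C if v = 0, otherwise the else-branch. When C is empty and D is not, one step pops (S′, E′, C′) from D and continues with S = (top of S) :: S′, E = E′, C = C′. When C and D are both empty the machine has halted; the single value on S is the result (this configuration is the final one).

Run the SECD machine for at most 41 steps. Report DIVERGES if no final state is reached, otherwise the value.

t=0: [S=∅ | E=∅ | C=[(((λq. ((λy. q) q)) 5) * ((λx. -2) -2))] | D=∅]
t=1: [S=∅ | E=∅ | C=[((λq. ((λy. q) q)) 5) :: ((λx. -2) -2) :: PRIM2(mul)] | D=∅]
t=2: [S=∅ | E=∅ | C=[5 :: (λq. ((λy. q) q)) :: AP :: ((λx. -2) -2) :: PRIM2(mul)] | D=∅]
t=3: [S=[5] | E=∅ | C=[(λq. ((λy. q) q)) :: AP :: ((λx. -2) -2) :: PRIM2(mul)] | D=∅]
t=4: [S=[clo(λq. ((λy. q) q), ∅) :: 5] | E=∅ | C=[AP :: ((λx. -2) -2) :: PRIM2(mul)] | D=∅]
t=5: [S=∅ | E={q↦5} | C=[((λy. q) q)] | D=[(∅, ∅, [((λx. -2) -2) :: PRIM2(mul)])]]
t=6: [S=∅ | E={q↦5} | C=[q :: (λy. q) :: AP] | D=[(∅, ∅, [((λx. -2) -2) :: PRIM2(mul)])]]
t=7: [S=[5] | E={q↦5} | C=[(λy. q) :: AP] | D=[(∅, ∅, [((λx. -2) -2) :: PRIM2(mul)])]]
t=8: [S=[clo(λy. q, {q↦5}) :: 5] | E={q↦5} | C=[AP] | D=[(∅, ∅, [((λx. -2) -2) :: PRIM2(mul)])]]
t=9: [S=∅ | E={y↦5, q↦5} | C=[q] | D=[(∅, {q↦5}, ∅) :: (∅, ∅, [((λx. -2) -2) :: PRIM2(mul)])]]
t=10: [S=[5] | E={y↦5, q↦5} | C=∅ | D=[(∅, {q↦5}, ∅) :: (∅, ∅, [((λx. -2) -2) :: PRIM2(mul)])]]
t=11: [S=[5] | E={q↦5} | C=∅ | D=[(∅, ∅, [((λx. -2) -2) :: PRIM2(mul)])]]
t=12: [S=[5] | E=∅ | C=[((λx. -2) -2) :: PRIM2(mul)] | D=∅]
t=13: [S=[5] | E=∅ | C=[-2 :: (λx. -2) :: AP :: PRIM2(mul)] | D=∅]
t=14: [S=[-2 :: 5] | E=∅ | C=[(λx. -2) :: AP :: PRIM2(mul)] | D=∅]
t=15: [S=[clo(λx. -2, ∅) :: -2 :: 5] | E=∅ | C=[AP :: PRIM2(mul)] | D=∅]
t=16: [S=∅ | E={x↦-2} | C=[-2] | D=[([5], ∅, [PRIM2(mul)])]]
t=17: [S=[-2] | E={x↦-2} | C=∅ | D=[([5], ∅, [PRIM2(mul)])]]
t=18: [S=[-2 :: 5] | E=∅ | C=[PRIM2(mul)] | D=∅]
t=19: [S=[-10] | E=∅ | C=∅ | D=∅]
→ final value -10

Answer: -10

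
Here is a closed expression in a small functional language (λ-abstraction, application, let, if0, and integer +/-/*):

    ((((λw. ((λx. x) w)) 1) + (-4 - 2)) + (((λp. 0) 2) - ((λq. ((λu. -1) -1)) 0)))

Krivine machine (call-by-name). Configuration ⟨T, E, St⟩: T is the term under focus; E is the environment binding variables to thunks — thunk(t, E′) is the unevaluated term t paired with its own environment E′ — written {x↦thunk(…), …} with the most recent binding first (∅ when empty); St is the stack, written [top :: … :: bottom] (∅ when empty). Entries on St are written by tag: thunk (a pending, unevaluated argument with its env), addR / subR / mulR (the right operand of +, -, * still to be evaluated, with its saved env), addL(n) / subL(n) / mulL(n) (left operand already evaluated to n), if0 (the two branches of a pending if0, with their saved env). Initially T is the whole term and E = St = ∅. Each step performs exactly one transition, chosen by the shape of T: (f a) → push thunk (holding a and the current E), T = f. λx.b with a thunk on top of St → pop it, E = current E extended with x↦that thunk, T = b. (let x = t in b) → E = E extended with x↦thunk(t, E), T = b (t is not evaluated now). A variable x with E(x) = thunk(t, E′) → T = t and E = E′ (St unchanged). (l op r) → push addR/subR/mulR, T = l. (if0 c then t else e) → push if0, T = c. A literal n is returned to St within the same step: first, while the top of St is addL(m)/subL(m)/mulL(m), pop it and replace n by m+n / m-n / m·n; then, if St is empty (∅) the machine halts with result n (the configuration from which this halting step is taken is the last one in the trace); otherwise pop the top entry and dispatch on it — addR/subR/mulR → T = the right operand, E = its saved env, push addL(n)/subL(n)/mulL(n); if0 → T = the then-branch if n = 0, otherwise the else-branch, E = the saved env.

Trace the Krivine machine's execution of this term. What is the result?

step 0: [T=((((λw. ((λx. x) w)) 1) + (-4 - 2)) + (((λp. 0) 2) - ((λq. ((λu. -1) -1)) 0))) | E=∅ | St=∅]
step 1: [T=(((λw. ((λx. x) w)) 1) + (-4 - 2)) | E=∅ | St=[addR]]
step 2: [T=((λw. ((λx. x) w)) 1) | E=∅ | St=[addR :: addR]]
step 3: [T=(λw. ((λx. x) w)) | E=∅ | St=[thunk :: addR :: addR]]
step 4: [T=((λx. x) w) | E={w↦thunk(1, ∅)} | St=[addR :: addR]]
step 5: [T=(λx. x) | E={w↦thunk(1, ∅)} | St=[thunk :: addR :: addR]]
step 6: [T=x | E={x↦thunk(w, {w↦thunk(1, ∅)}), w↦thunk(1, ∅)} | St=[addR :: addR]]
step 7: [T=w | E={w↦thunk(1, ∅)} | St=[addR :: addR]]
step 8: [T=1 | E=∅ | St=[addR :: addR]]
step 9: [T=(-4 - 2) | E=∅ | St=[addL(1) :: addR]]
step 10: [T=-4 | E=∅ | St=[subR :: addL(1) :: addR]]
step 11: [T=2 | E=∅ | St=[subL(-4) :: addL(1) :: addR]]
step 12: [T=(((λp. 0) 2) - ((λq. ((λu. -1) -1)) 0)) | E=∅ | St=[addL(-5)]]
step 13: [T=((λp. 0) 2) | E=∅ | St=[subR :: addL(-5)]]
step 14: [T=(λp. 0) | E=∅ | St=[thunk :: subR :: addL(-5)]]
step 15: [T=0 | E={p↦thunk(2, ∅)} | St=[subR :: addL(-5)]]
step 16: [T=((λq. ((λu. -1) -1)) 0) | E=∅ | St=[subL(0) :: addL(-5)]]
step 17: [T=(λq. ((λu. -1) -1)) | E=∅ | St=[thunk :: subL(0) :: addL(-5)]]
step 18: [T=((λu. -1) -1) | E={q↦thunk(0, ∅)} | St=[subL(0) :: addL(-5)]]
step 19: [T=(λu. -1) | E={q↦thunk(0, ∅)} | St=[thunk :: subL(0) :: addL(-5)]]
step 20: [T=-1 | E={u↦thunk(-1, {q↦thunk(0, ∅)}), q↦thunk(0, ∅)} | St=[subL(0) :: addL(-5)]]
→ final value -4

Answer: -4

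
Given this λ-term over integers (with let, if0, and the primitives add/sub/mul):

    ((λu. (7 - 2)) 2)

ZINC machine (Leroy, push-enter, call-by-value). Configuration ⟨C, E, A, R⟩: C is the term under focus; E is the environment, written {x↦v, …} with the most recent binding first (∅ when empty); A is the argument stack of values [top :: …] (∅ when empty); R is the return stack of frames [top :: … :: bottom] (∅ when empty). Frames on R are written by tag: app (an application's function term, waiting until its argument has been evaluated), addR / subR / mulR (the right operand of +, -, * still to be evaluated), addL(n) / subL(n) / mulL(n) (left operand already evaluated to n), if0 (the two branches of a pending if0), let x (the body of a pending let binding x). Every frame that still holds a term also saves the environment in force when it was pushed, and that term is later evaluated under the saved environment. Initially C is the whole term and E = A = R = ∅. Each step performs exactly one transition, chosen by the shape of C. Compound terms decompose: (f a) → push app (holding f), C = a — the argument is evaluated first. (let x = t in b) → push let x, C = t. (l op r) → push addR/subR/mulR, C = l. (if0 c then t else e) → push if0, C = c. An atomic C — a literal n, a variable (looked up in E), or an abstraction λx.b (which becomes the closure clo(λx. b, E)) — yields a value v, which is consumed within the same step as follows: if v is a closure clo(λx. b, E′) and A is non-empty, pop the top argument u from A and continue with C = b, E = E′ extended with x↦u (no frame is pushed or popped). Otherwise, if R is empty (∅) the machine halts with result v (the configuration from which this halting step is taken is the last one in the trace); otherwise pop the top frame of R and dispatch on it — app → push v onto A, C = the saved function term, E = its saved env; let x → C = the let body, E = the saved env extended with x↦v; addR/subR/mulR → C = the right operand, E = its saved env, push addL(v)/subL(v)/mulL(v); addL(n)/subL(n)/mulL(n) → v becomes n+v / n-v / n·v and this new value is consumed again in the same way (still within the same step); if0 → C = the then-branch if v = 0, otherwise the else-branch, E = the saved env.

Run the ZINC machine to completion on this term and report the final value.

[0] [C=((λu. (7 - 2)) 2) | E=∅ | A=∅ | R=∅]
[1] [C=2 | E=∅ | A=∅ | R=[app]]
[2] [C=(λu. (7 - 2)) | E=∅ | A=[2] | R=∅]
[3] [C=(7 - 2) | E={u↦2} | A=∅ | R=∅]
[4] [C=7 | E={u↦2} | A=∅ | R=[subR]]
[5] [C=2 | E={u↦2} | A=∅ | R=[subL(7)]]
→ final value 5

Answer: 5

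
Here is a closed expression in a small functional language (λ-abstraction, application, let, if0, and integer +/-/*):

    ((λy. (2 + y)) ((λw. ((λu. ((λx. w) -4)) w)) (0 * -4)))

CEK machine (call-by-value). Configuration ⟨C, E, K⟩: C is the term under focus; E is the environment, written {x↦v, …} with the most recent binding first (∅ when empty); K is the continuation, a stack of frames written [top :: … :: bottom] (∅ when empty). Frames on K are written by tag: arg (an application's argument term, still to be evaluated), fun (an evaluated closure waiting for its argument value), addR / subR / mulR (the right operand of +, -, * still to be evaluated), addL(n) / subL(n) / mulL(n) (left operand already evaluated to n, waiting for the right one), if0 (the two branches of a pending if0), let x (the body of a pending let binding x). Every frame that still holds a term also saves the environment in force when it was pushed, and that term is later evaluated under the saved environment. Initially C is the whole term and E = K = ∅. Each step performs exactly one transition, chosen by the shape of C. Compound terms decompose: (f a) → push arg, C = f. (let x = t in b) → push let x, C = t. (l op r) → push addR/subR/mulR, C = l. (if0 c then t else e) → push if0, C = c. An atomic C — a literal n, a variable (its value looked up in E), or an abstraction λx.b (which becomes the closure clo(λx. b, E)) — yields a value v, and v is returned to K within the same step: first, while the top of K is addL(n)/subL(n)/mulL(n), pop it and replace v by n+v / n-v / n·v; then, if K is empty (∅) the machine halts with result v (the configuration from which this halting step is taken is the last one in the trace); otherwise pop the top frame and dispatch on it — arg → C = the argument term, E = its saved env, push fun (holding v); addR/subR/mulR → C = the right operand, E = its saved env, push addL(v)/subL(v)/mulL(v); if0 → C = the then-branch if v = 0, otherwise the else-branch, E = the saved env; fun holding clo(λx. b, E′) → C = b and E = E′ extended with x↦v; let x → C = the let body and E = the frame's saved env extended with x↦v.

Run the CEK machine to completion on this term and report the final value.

Answer: 2

Execution trace:
t=0: ⟨C=((λy. (2 + y)) ((λw. ((λu. ((λx. w) -4)) w)) (0 * -4))); E=∅; K=∅⟩
t=1: ⟨C=(λy. (2 + y)); E=∅; K=[arg]⟩
t=2: ⟨C=((λw. ((λu. ((λx. w) -4)) w)) (0 * -4)); E=∅; K=[fun]⟩
t=3: ⟨C=(λw. ((λu. ((λx. w) -4)) w)); E=∅; K=[arg :: fun]⟩
t=4: ⟨C=(0 * -4); E=∅; K=[fun :: fun]⟩
t=5: ⟨C=0; E=∅; K=[mulR :: fun :: fun]⟩
t=6: ⟨C=-4; E=∅; K=[mulL(0) :: fun :: fun]⟩
t=7: ⟨C=((λu. ((λx. w) -4)) w); E={w↦0}; K=[fun]⟩
t=8: ⟨C=(λu. ((λx. w) -4)); E={w↦0}; K=[arg :: fun]⟩
t=9: ⟨C=w; E={w↦0}; K=[fun :: fun]⟩
t=10: ⟨C=((λx. w) -4); E={u↦0, w↦0}; K=[fun]⟩
t=11: ⟨C=(λx. w); E={u↦0, w↦0}; K=[arg :: fun]⟩
t=12: ⟨C=-4; E={u↦0, w↦0}; K=[fun :: fun]⟩
t=13: ⟨C=w; E={x↦-4, u↦0, w↦0}; K=[fun]⟩
t=14: ⟨C=(2 + y); E={y↦0}; K=∅⟩
t=15: ⟨C=2; E={y↦0}; K=[addR]⟩
t=16: ⟨C=y; E={y↦0}; K=[addL(2)]⟩
→ final value 2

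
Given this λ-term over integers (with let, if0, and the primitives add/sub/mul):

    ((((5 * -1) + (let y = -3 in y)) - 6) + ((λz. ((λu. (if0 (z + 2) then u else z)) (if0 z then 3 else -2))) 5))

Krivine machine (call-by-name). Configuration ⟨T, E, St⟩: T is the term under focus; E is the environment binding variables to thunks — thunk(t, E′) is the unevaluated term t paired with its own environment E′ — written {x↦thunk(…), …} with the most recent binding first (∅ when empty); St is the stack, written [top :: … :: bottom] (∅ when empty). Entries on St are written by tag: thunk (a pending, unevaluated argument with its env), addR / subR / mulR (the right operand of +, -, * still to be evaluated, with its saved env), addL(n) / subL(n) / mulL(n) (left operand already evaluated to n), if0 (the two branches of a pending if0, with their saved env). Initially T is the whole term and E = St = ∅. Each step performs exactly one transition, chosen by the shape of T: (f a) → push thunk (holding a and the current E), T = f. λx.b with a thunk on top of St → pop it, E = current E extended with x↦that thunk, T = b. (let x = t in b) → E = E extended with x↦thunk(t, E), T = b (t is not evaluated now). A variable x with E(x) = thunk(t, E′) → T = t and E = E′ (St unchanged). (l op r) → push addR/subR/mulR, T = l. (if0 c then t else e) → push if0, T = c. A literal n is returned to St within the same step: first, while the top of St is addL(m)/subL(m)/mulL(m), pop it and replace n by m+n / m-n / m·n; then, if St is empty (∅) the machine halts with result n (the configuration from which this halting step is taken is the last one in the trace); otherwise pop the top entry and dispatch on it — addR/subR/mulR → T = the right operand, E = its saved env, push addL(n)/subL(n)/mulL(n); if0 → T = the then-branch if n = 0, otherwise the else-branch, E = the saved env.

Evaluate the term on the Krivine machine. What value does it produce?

t=0: <T=((((5 * -1) + (let y = -3 in y)) - 6) + ((λz. ((λu. (if0 (z + 2) then u else z)) (if0 z then 3 else -2))) 5)), E=∅, St=∅>
t=1: <T=(((5 * -1) + (let y = -3 in y)) - 6), E=∅, St=[addR]>
t=2: <T=((5 * -1) + (let y = -3 in y)), E=∅, St=[subR :: addR]>
t=3: <T=(5 * -1), E=∅, St=[addR :: subR :: addR]>
t=4: <T=5, E=∅, St=[mulR :: addR :: subR :: addR]>
t=5: <T=-1, E=∅, St=[mulL(5) :: addR :: subR :: addR]>
t=6: <T=(let y = -3 in y), E=∅, St=[addL(-5) :: subR :: addR]>
t=7: <T=y, E={y↦thunk(-3, ∅)}, St=[addL(-5) :: subR :: addR]>
t=8: <T=-3, E=∅, St=[addL(-5) :: subR :: addR]>
t=9: <T=6, E=∅, St=[subL(-8) :: addR]>
t=10: <T=((λz. ((λu. (if0 (z + 2) then u else z)) (if0 z then 3 else -2))) 5), E=∅, St=[addL(-14)]>
t=11: <T=(λz. ((λu. (if0 (z + 2) then u else z)) (if0 z then 3 else -2))), E=∅, St=[thunk :: addL(-14)]>
t=12: <T=((λu. (if0 (z + 2) then u else z)) (if0 z then 3 else -2)), E={z↦thunk(5, ∅)}, St=[addL(-14)]>
t=13: <T=(λu. (if0 (z + 2) then u else z)), E={z↦thunk(5, ∅)}, St=[thunk :: addL(-14)]>
t=14: <T=(if0 (z + 2) then u else z), E={u↦thunk((if0 z then 3 else -2), {z↦thunk(5, ∅)}), z↦thunk(5, ∅)}, St=[addL(-14)]>
t=15: <T=(z + 2), E={u↦thunk((if0 z then 3 else -2), {z↦thunk(5, ∅)}), z↦thunk(5, ∅)}, St=[if0 :: addL(-14)]>
t=16: <T=z, E={u↦thunk((if0 z then 3 else -2), {z↦thunk(5, ∅)}), z↦thunk(5, ∅)}, St=[addR :: if0 :: addL(-14)]>
t=17: <T=5, E=∅, St=[addR :: if0 :: addL(-14)]>
t=18: <T=2, E={u↦thunk((if0 z then 3 else -2), {z↦thunk(5, ∅)}), z↦thunk(5, ∅)}, St=[addL(5) :: if0 :: addL(-14)]>
t=19: <T=z, E={u↦thunk((if0 z then 3 else -2), {z↦thunk(5, ∅)}), z↦thunk(5, ∅)}, St=[addL(-14)]>
t=20: <T=5, E=∅, St=[addL(-14)]>
→ final value -9

Answer: -9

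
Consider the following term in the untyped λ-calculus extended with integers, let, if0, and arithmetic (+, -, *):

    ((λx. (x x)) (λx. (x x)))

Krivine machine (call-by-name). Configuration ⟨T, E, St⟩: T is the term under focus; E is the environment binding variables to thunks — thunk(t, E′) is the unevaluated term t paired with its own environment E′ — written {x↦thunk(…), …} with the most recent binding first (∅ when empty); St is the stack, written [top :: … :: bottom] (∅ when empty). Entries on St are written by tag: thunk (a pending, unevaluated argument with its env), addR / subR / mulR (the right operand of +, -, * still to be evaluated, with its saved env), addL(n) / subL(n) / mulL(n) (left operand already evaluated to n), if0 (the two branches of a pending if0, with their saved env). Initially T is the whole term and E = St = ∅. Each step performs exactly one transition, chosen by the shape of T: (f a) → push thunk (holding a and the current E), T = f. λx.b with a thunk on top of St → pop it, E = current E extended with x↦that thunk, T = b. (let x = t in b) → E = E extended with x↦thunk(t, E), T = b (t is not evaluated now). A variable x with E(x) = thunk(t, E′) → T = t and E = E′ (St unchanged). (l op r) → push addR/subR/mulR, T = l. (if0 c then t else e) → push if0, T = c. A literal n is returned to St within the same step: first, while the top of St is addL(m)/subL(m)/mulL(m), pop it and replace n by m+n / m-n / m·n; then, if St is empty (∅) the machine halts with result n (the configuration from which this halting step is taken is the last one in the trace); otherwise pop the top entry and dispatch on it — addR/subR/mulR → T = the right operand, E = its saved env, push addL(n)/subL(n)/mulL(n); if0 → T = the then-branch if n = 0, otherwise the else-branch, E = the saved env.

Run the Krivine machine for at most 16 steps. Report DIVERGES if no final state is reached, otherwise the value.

step 0: ⟨T=((λx. (x x)) (λx. (x x))); E=∅; St=∅⟩
step 1: ⟨T=(λx. (x x)); E=∅; St=[thunk]⟩
step 2: ⟨T=(x x); E={x↦thunk((λx. (x x)), ∅)}; St=∅⟩
step 3: ⟨T=x; E={x↦thunk((λx. (x x)), ∅)}; St=[thunk]⟩
step 4: ⟨T=(λx. (x x)); E=∅; St=[thunk]⟩
step 5: ⟨T=(x x); E={x↦thunk(x, {x↦thunk((λx. (x x)), ∅)})}; St=∅⟩
step 6: ⟨T=x; E={x↦thunk(x, {x↦thunk((λx. (x x)), ∅)})}; St=[thunk]⟩
step 7: ⟨T=x; E={x↦thunk((λx. (x x)), ∅)}; St=[thunk]⟩
step 8: ⟨T=(λx. (x x)); E=∅; St=[thunk]⟩
step 9: ⟨T=(x x); E={x↦thunk(x, {x↦thunk(x, {x↦thunk((λx. (x x)), ∅)})})}; St=∅⟩
step 10: ⟨T=x; E={x↦thunk(x, {x↦thunk(x, {x↦thunk((λx. (x x)), ∅)})})}; St=[thunk]⟩
step 11: ⟨T=x; E={x↦thunk(x, {x↦thunk((λx. (x x)), ∅)})}; St=[thunk]⟩
step 12: ⟨T=x; E={x↦thunk((λx. (x x)), ∅)}; St=[thunk]⟩
step 13: ⟨T=(λx. (x x)); E=∅; St=[thunk]⟩
step 14: ⟨T=(x x); E={x↦thunk(x, {x↦thunk(x, {x↦thunk(x, {x↦thunk((λx. (x x)), ∅)})})})}; St=∅⟩
step 15: ⟨T=x; E={x↦thunk(x, {x↦thunk(x, {x↦thunk(x, {x↦thunk((λx. (x x)), ∅)})})})}; St=[thunk]⟩
step 16: ⟨T=x; E={x↦thunk(x, {x↦thunk(x, {x↦thunk((λx. (x x)), ∅)})})}; St=[thunk]⟩
→ 16 transitions taken and the configuration is still not final: no result within 16 steps

Answer: DIVERGES (no final state within 16 steps)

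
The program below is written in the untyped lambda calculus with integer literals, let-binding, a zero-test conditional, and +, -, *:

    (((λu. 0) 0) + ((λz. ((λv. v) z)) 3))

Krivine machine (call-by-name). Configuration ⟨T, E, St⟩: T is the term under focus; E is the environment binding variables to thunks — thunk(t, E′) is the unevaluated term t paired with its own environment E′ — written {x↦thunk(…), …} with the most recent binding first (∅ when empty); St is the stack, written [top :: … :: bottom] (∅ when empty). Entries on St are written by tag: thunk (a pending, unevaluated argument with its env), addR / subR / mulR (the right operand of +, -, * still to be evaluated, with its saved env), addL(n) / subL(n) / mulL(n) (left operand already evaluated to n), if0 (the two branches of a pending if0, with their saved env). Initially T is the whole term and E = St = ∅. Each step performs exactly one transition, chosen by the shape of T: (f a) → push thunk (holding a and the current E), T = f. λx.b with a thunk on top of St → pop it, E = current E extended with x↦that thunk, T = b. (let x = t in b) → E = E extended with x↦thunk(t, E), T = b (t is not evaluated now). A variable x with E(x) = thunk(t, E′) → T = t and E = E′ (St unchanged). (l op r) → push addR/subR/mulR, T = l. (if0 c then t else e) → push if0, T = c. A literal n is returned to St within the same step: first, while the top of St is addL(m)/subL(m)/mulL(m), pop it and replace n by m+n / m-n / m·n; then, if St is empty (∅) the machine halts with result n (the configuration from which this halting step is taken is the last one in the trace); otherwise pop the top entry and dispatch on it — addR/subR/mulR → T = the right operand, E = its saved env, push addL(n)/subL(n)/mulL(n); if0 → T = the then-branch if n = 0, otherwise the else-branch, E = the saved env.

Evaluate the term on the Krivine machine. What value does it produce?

step 0: <T=(((λu. 0) 0) + ((λz. ((λv. v) z)) 3)), E=∅, St=∅>
step 1: <T=((λu. 0) 0), E=∅, St=[addR]>
step 2: <T=(λu. 0), E=∅, St=[thunk :: addR]>
step 3: <T=0, E={u↦thunk(0, ∅)}, St=[addR]>
step 4: <T=((λz. ((λv. v) z)) 3), E=∅, St=[addL(0)]>
step 5: <T=(λz. ((λv. v) z)), E=∅, St=[thunk :: addL(0)]>
step 6: <T=((λv. v) z), E={z↦thunk(3, ∅)}, St=[addL(0)]>
step 7: <T=(λv. v), E={z↦thunk(3, ∅)}, St=[thunk :: addL(0)]>
step 8: <T=v, E={v↦thunk(z, {z↦thunk(3, ∅)}), z↦thunk(3, ∅)}, St=[addL(0)]>
step 9: <T=z, E={z↦thunk(3, ∅)}, St=[addL(0)]>
step 10: <T=3, E=∅, St=[addL(0)]>
→ final value 3

Answer: 3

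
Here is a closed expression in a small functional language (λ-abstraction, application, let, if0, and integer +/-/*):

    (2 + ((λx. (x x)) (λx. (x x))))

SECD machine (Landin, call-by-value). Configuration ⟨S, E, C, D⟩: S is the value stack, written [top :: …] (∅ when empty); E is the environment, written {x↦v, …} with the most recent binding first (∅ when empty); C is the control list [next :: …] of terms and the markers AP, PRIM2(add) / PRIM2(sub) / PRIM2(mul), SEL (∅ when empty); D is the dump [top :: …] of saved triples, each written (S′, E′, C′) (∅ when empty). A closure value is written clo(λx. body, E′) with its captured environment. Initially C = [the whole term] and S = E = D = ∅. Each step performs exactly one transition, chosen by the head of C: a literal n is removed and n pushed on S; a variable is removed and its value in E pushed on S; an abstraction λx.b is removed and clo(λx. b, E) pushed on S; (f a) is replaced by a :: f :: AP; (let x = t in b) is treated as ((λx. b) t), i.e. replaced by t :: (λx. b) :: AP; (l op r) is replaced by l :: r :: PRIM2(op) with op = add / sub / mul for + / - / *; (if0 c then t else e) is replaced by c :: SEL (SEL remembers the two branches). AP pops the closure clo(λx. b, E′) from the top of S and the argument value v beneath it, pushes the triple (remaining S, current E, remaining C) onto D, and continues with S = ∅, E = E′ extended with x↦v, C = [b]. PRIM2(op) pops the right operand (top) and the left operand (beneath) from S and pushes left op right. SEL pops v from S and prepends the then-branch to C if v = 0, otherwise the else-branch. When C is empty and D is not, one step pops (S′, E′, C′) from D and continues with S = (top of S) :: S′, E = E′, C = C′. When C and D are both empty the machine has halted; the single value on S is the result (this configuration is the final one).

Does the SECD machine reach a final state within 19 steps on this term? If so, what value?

t=0: ⟨S=∅; E=∅; C=[(2 + ((λx. (x x)) (λx. (x x))))]; D=∅⟩
t=1: ⟨S=∅; E=∅; C=[2 :: ((λx. (x x)) (λx. (x x))) :: PRIM2(add)]; D=∅⟩
t=2: ⟨S=[2]; E=∅; C=[((λx. (x x)) (λx. (x x))) :: PRIM2(add)]; D=∅⟩
t=3: ⟨S=[2]; E=∅; C=[(λx. (x x)) :: (λx. (x x)) :: AP :: PRIM2(add)]; D=∅⟩
t=4: ⟨S=[clo(λx. (x x), ∅) :: 2]; E=∅; C=[(λx. (x x)) :: AP :: PRIM2(add)]; D=∅⟩
t=5: ⟨S=[clo(λx. (x x), ∅) :: clo(λx. (x x), ∅) :: 2]; E=∅; C=[AP :: PRIM2(add)]; D=∅⟩
t=6: ⟨S=∅; E={x↦clo(λx. (x x), ∅)}; C=[(x x)]; D=[([2], ∅, [PRIM2(add)])]⟩
t=7: ⟨S=∅; E={x↦clo(λx. (x x), ∅)}; C=[x :: x :: AP]; D=[([2], ∅, [PRIM2(add)])]⟩
t=8: ⟨S=[clo(λx. (x x), ∅)]; E={x↦clo(λx. (x x), ∅)}; C=[x :: AP]; D=[([2], ∅, [PRIM2(add)])]⟩
t=9: ⟨S=[clo(λx. (x x), ∅) :: clo(λx. (x x), ∅)]; E={x↦clo(λx. (x x), ∅)}; C=[AP]; D=[([2], ∅, [PRIM2(add)])]⟩
t=10: ⟨S=∅; E={x↦clo(λx. (x x), ∅)}; C=[(x x)]; D=[(∅, {x↦clo(λx. (x x), ∅)}, ∅) :: ([2], ∅, [PRIM2(add)])]⟩
t=11: ⟨S=∅; E={x↦clo(λx. (x x), ∅)}; C=[x :: x :: AP]; D=[(∅, {x↦clo(λx. (x x), ∅)}, ∅) :: ([2], ∅, [PRIM2(add)])]⟩
t=12: ⟨S=[clo(λx. (x x), ∅)]; E={x↦clo(λx. (x x), ∅)}; C=[x :: AP]; D=[(∅, {x↦clo(λx. (x x), ∅)}, ∅) :: ([2], ∅, [PRIM2(add)])]⟩
t=13: ⟨S=[clo(λx. (x x), ∅) :: clo(λx. (x x), ∅)]; E={x↦clo(λx. (x x), ∅)}; C=[AP]; D=[(∅, {x↦clo(λx. (x x), ∅)}, ∅) :: ([2], ∅, [PRIM2(add)])]⟩
t=14: ⟨S=∅; E={x↦clo(λx. (x x), ∅)}; C=[(x x)]; D=[(∅, {x↦clo(λx. (x x), ∅)}, ∅) :: (∅, {x↦clo(λx. (x x), ∅)}, ∅) :: ([2], ∅, [PRIM2(add)])]⟩
t=15: ⟨S=∅; E={x↦clo(λx. (x x), ∅)}; C=[x :: x :: AP]; D=[(∅, {x↦clo(λx. (x x), ∅)}, ∅) :: (∅, {x↦clo(λx. (x x), ∅)}, ∅) :: ([2], ∅, [PRIM2(add)])]⟩
t=16: ⟨S=[clo(λx. (x x), ∅)]; E={x↦clo(λx. (x x), ∅)}; C=[x :: AP]; D=[(∅, {x↦clo(λx. (x x), ∅)}, ∅) :: (∅, {x↦clo(λx. (x x), ∅)}, ∅) :: ([2], ∅, [PRIM2(add)])]⟩
t=17: ⟨S=[clo(λx. (x x), ∅) :: clo(λx. (x x), ∅)]; E={x↦clo(λx. (x x), ∅)}; C=[AP]; D=[(∅, {x↦clo(λx. (x x), ∅)}, ∅) :: (∅, {x↦clo(λx. (x x), ∅)}, ∅) :: ([2], ∅, [PRIM2(add)])]⟩
t=18: ⟨S=∅; E={x↦clo(λx. (x x), ∅)}; C=[(x x)]; D=[(∅, {x↦clo(λx. (x x), ∅)}, ∅) :: (∅, {x↦clo(λx. (x x), ∅)}, ∅) :: (∅, {x↦clo(λx. (x x), ∅)}, ∅) :: ([2], ∅, [PRIM2(add)])]⟩
t=19: ⟨S=∅; E={x↦clo(λx. (x x), ∅)}; C=[x :: x :: AP]; D=[(∅, {x↦clo(λx. (x x), ∅)}, ∅) :: (∅, {x↦clo(λx. (x x), ∅)}, ∅) :: (∅, {x↦clo(λx. (x x), ∅)}, ∅) :: ([2], ∅, [PRIM2(add)])]⟩
→ 19 transitions taken and the configuration is still not final: no result within 19 steps

Answer: DIVERGES (no final state within 19 steps)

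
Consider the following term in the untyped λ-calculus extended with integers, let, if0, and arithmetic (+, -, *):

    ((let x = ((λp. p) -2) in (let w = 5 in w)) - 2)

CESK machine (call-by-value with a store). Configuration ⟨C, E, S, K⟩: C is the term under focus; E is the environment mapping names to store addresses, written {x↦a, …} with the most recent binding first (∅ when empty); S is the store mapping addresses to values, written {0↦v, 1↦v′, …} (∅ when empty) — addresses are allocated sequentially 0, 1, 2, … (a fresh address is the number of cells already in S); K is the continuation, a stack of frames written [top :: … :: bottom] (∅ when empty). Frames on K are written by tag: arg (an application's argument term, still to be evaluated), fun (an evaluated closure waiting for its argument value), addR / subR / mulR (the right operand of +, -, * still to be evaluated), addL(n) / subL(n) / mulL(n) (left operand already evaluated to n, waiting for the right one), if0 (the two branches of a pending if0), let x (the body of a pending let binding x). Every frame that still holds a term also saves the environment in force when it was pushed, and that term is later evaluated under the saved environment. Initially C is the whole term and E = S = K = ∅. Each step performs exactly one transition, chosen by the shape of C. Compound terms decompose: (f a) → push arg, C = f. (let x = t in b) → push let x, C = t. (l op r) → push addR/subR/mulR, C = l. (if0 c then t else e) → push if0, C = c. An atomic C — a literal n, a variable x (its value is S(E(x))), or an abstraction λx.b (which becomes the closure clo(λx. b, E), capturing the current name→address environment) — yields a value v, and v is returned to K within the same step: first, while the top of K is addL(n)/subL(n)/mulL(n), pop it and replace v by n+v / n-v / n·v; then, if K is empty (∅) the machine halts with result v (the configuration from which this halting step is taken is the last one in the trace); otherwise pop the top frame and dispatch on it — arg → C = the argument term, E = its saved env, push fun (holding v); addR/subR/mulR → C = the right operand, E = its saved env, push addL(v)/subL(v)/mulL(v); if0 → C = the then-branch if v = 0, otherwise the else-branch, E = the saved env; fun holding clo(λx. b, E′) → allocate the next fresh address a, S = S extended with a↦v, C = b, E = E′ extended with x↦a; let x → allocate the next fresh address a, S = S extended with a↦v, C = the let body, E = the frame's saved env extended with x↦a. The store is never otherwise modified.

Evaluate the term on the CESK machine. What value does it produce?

step 0: [C=((let x = ((λp. p) -2) in (let w = 5 in w)) - 2) | E=∅ | S=∅ | K=∅]
step 1: [C=(let x = ((λp. p) -2) in (let w = 5 in w)) | E=∅ | S=∅ | K=[subR]]
step 2: [C=((λp. p) -2) | E=∅ | S=∅ | K=[let x :: subR]]
step 3: [C=(λp. p) | E=∅ | S=∅ | K=[arg :: let x :: subR]]
step 4: [C=-2 | E=∅ | S=∅ | K=[fun :: let x :: subR]]
step 5: [C=p | E={p↦0} | S={0↦-2} | K=[let x :: subR]]
step 6: [C=(let w = 5 in w) | E={x↦1} | S={0↦-2, 1↦-2} | K=[subR]]
step 7: [C=5 | E={x↦1} | S={0↦-2, 1↦-2} | K=[let w :: subR]]
step 8: [C=w | E={w↦2, x↦1} | S={0↦-2, 1↦-2, 2↦5} | K=[subR]]
step 9: [C=2 | E=∅ | S={0↦-2, 1↦-2, 2↦5} | K=[subL(5)]]
→ final value 3

Answer: 3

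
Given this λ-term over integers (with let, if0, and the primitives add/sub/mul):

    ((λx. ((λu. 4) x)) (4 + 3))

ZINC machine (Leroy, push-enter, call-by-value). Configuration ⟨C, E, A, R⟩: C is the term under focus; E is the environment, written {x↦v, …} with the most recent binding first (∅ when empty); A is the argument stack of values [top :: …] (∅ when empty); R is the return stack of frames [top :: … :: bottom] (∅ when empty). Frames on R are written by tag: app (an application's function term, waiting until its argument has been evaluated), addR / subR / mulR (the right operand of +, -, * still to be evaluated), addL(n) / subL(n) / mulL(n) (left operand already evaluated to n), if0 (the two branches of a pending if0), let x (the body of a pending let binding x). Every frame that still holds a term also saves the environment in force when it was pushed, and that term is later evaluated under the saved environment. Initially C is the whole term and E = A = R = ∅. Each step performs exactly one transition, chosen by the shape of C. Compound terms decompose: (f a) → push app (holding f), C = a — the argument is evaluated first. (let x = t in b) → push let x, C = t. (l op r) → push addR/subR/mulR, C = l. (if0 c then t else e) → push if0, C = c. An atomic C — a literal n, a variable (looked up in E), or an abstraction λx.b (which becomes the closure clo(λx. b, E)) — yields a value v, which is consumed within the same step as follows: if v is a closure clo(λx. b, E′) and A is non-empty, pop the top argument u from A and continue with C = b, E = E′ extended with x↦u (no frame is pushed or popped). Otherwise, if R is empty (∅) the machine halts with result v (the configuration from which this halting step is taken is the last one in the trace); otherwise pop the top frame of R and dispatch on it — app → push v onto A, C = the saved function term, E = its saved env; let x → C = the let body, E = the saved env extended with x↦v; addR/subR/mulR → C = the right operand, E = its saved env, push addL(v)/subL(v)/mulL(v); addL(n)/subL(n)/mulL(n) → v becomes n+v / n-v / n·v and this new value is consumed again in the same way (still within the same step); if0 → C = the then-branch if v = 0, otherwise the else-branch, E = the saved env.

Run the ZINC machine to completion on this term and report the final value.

step 0: <C=((λx. ((λu. 4) x)) (4 + 3)), E=∅, A=∅, R=∅>
step 1: <C=(4 + 3), E=∅, A=∅, R=[app]>
step 2: <C=4, E=∅, A=∅, R=[addR :: app]>
step 3: <C=3, E=∅, A=∅, R=[addL(4) :: app]>
step 4: <C=(λx. ((λu. 4) x)), E=∅, A=[7], R=∅>
step 5: <C=((λu. 4) x), E={x↦7}, A=∅, R=∅>
step 6: <C=x, E={x↦7}, A=∅, R=[app]>
step 7: <C=(λu. 4), E={x↦7}, A=[7], R=∅>
step 8: <C=4, E={u↦7, x↦7}, A=∅, R=∅>
→ final value 4

Answer: 4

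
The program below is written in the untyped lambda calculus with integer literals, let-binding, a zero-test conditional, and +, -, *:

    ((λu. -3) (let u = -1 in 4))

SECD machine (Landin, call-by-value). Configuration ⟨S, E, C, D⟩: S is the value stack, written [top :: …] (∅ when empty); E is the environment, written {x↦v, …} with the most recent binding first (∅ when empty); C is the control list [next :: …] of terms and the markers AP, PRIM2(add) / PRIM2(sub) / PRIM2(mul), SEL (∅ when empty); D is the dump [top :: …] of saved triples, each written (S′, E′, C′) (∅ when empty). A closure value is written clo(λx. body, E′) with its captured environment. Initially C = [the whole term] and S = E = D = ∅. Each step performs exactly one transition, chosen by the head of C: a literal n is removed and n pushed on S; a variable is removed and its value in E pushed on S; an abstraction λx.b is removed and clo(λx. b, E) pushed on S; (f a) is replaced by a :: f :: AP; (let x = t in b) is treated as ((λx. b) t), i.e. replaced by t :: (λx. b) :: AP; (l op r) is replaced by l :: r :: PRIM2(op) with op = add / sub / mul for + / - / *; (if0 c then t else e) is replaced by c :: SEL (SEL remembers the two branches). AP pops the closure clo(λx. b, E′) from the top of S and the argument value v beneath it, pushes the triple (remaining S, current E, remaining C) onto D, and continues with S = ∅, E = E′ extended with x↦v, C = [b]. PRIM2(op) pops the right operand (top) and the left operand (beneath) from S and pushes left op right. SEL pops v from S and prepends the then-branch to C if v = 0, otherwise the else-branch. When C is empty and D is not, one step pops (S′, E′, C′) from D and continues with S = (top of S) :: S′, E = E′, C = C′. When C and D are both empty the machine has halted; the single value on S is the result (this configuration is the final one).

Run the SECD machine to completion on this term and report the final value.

Answer: -3

Derivation:
0. ⟨S=∅; E=∅; C=[((λu. -3) (let u = -1 in 4))]; D=∅⟩
1. ⟨S=∅; E=∅; C=[(let u = -1 in 4) :: (λu. -3) :: AP]; D=∅⟩
2. ⟨S=∅; E=∅; C=[-1 :: (λu. 4) :: AP :: (λu. -3) :: AP]; D=∅⟩
3. ⟨S=[-1]; E=∅; C=[(λu. 4) :: AP :: (λu. -3) :: AP]; D=∅⟩
4. ⟨S=[clo(λu. 4, ∅) :: -1]; E=∅; C=[AP :: (λu. -3) :: AP]; D=∅⟩
5. ⟨S=∅; E={u↦-1}; C=[4]; D=[(∅, ∅, [(λu. -3) :: AP])]⟩
6. ⟨S=[4]; E={u↦-1}; C=∅; D=[(∅, ∅, [(λu. -3) :: AP])]⟩
7. ⟨S=[4]; E=∅; C=[(λu. -3) :: AP]; D=∅⟩
8. ⟨S=[clo(λu. -3, ∅) :: 4]; E=∅; C=[AP]; D=∅⟩
9. ⟨S=∅; E={u↦4}; C=[-3]; D=[(∅, ∅, ∅)]⟩
10. ⟨S=[-3]; E={u↦4}; C=∅; D=[(∅, ∅, ∅)]⟩
11. ⟨S=[-3]; E=∅; C=∅; D=∅⟩
→ final value -3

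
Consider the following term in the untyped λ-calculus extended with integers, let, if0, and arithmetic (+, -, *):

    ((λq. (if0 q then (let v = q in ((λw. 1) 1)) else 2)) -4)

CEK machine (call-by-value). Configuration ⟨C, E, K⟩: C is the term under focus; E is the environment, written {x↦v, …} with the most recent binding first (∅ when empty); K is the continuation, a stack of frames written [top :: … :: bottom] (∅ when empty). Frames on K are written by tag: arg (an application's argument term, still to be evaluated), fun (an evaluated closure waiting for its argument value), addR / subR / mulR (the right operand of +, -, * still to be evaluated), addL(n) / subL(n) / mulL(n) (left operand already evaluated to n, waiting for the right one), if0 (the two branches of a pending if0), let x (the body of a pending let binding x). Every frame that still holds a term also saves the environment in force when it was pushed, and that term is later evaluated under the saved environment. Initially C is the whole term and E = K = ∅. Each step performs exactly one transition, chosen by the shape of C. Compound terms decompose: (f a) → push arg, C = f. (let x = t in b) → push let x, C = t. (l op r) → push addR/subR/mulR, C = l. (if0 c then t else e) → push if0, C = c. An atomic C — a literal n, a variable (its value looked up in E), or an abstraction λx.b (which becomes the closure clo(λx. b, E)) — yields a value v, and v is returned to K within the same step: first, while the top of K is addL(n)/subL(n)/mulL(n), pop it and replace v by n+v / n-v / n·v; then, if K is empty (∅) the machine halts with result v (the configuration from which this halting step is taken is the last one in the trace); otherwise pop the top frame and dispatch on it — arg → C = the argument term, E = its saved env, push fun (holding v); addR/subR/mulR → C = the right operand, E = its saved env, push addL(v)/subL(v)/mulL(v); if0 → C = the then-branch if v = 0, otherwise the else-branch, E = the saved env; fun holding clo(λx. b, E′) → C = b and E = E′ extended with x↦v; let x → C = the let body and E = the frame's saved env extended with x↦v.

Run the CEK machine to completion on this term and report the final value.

Answer: 2

Execution trace:
t=0: [C=((λq. (if0 q then (let v = q in ((λw. 1) 1)) else 2)) -4) | E=∅ | K=∅]
t=1: [C=(λq. (if0 q then (let v = q in ((λw. 1) 1)) else 2)) | E=∅ | K=[arg]]
t=2: [C=-4 | E=∅ | K=[fun]]
t=3: [C=(if0 q then (let v = q in ((λw. 1) 1)) else 2) | E={q↦-4} | K=∅]
t=4: [C=q | E={q↦-4} | K=[if0]]
t=5: [C=2 | E={q↦-4} | K=∅]
→ final value 2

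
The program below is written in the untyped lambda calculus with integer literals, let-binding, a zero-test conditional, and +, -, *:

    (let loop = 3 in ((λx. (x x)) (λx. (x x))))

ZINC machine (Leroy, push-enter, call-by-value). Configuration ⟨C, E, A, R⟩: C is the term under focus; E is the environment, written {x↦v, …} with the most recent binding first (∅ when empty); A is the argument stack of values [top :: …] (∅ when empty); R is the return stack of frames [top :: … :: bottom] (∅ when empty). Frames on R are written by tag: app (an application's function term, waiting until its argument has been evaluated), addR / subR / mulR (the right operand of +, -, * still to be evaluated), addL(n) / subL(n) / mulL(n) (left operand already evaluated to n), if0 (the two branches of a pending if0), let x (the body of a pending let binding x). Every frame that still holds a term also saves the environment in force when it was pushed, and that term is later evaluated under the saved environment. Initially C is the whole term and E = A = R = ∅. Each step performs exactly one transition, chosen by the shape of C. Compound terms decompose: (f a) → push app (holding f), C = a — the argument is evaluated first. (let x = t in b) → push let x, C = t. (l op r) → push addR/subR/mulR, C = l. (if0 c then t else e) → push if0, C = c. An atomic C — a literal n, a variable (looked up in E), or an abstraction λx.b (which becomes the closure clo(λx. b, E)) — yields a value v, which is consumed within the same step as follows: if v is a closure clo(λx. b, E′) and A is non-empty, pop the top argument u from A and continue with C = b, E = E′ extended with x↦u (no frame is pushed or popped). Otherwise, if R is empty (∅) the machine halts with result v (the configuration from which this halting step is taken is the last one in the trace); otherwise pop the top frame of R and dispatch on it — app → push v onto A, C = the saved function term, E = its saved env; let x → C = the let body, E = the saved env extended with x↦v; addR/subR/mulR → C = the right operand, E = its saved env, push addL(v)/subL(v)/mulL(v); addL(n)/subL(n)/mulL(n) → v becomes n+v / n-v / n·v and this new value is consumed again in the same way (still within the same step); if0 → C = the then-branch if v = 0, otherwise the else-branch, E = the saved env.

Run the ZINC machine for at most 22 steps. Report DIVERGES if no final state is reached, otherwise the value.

Answer: DIVERGES (no final state within 22 steps)

Derivation:
0. [C=(let loop = 3 in ((λx. (x x)) (λx. (x x)))) | E=∅ | A=∅ | R=∅]
1. [C=3 | E=∅ | A=∅ | R=[let loop]]
2. [C=((λx. (x x)) (λx. (x x))) | E={loop↦3} | A=∅ | R=∅]
3. [C=(λx. (x x)) | E={loop↦3} | A=∅ | R=[app]]
4. [C=(λx. (x x)) | E={loop↦3} | A=[clo(λx. (x x), {loop↦3})] | R=∅]
5. [C=(x x) | E={x↦clo(λx. (x x), {loop↦3}), loop↦3} | A=∅ | R=∅]
6. [C=x | E={x↦clo(λx. (x x), {loop↦3}), loop↦3} | A=∅ | R=[app]]
7. [C=x | E={x↦clo(λx. (x x), {loop↦3}), loop↦3} | A=[clo(λx. (x x), {loop↦3})] | R=∅]
… configuration repeats with period 3 (steps 5–7 recur indefinitely) …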